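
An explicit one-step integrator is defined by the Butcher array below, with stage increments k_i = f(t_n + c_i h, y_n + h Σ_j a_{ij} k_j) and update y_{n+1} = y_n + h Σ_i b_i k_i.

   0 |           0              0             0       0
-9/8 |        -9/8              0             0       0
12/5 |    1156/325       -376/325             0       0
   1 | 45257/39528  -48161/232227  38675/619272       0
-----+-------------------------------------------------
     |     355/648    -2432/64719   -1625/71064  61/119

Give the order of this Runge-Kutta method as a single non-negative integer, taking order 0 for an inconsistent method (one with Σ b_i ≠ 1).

b = (355/648, -2432/64719, -1625/71064, 61/119)
c = (0, -9/8, 12/5, 1)
Ac = (0, 0, 423/325, 187/488)
Σ b_i: 355/648·1 + (-2432/64719)·1 + (-1625/71064)·1 + 61/119·1 = 1 ✓
b·c: (-2432/64719)·(-9/8) + (-1625/71064)·12/5 + 61/119·1 = 1/2 ✓
b·c²: (-2432/64719)·81/64 + (-1625/71064)·144/25 + 61/119·1 = 1/3 ✓
b·Ac: (-1625/71064)·423/325 + 61/119·187/488 = 1/6 ✓
b·c³: (-2432/64719)·(-729/512) + (-1625/71064)·1728/125 + 61/119·1 = 1/4 ✓
b·(c∘Ac): (-1625/71064)·5076/1625 + 61/119·187/488 = 1/8 ✓
b·Ac²: (-1625/71064)·(-3807/2600) + 61/119·1139/11712 = 1/12 ✓
b·A²c: 61/119·119/1464 = 1/24 ✓; 4 stages ⇒ order 4.

4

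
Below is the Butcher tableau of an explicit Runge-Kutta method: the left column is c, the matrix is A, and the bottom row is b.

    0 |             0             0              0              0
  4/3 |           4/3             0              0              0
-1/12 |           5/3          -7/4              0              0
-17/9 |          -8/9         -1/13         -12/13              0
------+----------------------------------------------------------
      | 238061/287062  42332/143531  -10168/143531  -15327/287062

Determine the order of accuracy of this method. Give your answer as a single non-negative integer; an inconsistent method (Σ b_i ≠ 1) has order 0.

b = (238061/287062, 42332/143531, -10168/143531, -15327/287062)
c = (0, 4/3, -1/12, -17/9)
Ac = (0, 0, -7/3, -1/39)
Σ b_i: 238061/287062·1 + 42332/143531·1 + (-10168/143531)·1 + (-15327/287062)·1 = 1 ✓
b·c: 42332/143531·4/3 + (-10168/143531)·(-1/12) + (-15327/287062)·(-17/9) = 1/2 ✓
b·c²: 42332/143531·16/9 + (-10168/143531)·1/144 + (-15327/287062)·289/81 = 1/3 ✓
b·Ac: (-10168/143531)·(-7/3) + (-15327/287062)·(-1/39) = 1/6 ✓
b·c³: 42332/143531·64/27 + (-10168/143531)·(-1/1728) + (-15327/287062)·(-4913/729) = 5793713/5471064 ≠ 1/4 ⇒ order 3.
b·(c∘Ac): (-10168/143531)·7/36 + (-15327/287062)·17/351 = -42269/2583558 ≠ 1/8
b·Ac²: (-10168/143531)·(-28/9) + (-15327/287062)·(-67/468) = 138625/607896 ≠ 1/12
b·A²c: (-15327/287062)·28/13 = -16506/143531 ≠ 1/24

3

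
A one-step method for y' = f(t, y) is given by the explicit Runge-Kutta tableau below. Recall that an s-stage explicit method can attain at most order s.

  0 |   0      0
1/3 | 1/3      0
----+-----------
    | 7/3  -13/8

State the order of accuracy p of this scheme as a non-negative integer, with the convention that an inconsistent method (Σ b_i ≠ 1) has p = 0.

b = (7/3, -13/8)
c = (0, 1/3)
Σ b_i: 7/3·1 + (-13/8)·1 = 17/24 ≠ 1 ⇒ order 0.

0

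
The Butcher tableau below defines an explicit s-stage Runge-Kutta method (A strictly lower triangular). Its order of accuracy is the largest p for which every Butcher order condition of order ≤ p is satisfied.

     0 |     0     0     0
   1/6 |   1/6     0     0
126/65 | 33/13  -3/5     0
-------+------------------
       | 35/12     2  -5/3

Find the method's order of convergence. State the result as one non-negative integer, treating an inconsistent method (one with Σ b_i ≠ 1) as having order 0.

0

b = (35/12, 2, -5/3)
c = (0, 1/6, 126/65)
Ac = (0, 0, -1/10)
Σ b_i: 35/12·1 + 2·1 + (-5/3)·1 = 13/4 ≠ 1 ⇒ order 0.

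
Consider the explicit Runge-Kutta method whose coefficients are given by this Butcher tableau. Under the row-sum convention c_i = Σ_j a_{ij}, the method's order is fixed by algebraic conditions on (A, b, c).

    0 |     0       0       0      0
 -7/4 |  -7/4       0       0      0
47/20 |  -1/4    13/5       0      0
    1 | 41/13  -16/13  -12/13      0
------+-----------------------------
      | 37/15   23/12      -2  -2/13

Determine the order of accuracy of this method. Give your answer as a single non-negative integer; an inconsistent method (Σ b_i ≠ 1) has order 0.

b = (37/15, 23/12, -2, -2/13)
c = (0, -7/4, 47/20, 1)
Ac = (0, 0, -91/20, -1/65)
Σ b_i: 37/15·1 + 23/12·1 + (-2)·1 + (-2/13)·1 = 1739/780 ≠ 1 ⇒ order 0.

0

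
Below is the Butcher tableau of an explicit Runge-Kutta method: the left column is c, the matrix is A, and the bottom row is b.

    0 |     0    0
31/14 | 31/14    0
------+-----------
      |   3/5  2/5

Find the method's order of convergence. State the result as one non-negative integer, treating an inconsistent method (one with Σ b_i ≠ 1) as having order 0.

1

b = (3/5, 2/5)
c = (0, 31/14)
Σ b_i: 3/5·1 + 2/5·1 = 1 ✓
b·c: 2/5·31/14 = 31/35 ≠ 1/2 ⇒ order 1.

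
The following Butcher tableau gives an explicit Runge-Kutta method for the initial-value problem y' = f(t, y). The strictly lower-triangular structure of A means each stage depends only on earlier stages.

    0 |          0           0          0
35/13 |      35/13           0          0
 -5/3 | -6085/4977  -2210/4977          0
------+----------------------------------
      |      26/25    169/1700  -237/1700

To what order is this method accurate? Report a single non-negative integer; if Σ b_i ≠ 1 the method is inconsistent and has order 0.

3

b = (26/25, 169/1700, -237/1700)
c = (0, 35/13, -5/3)
Ac = (0, 0, -850/711)
Σ b_i: 26/25·1 + 169/1700·1 + (-237/1700)·1 = 1 ✓
b·c: 169/1700·35/13 + (-237/1700)·(-5/3) = 1/2 ✓
b·c²: 169/1700·1225/169 + (-237/1700)·25/9 = 1/3 ✓
b·Ac: (-237/1700)·(-850/711) = 1/6 ✓; 3 stages ⇒ order 3.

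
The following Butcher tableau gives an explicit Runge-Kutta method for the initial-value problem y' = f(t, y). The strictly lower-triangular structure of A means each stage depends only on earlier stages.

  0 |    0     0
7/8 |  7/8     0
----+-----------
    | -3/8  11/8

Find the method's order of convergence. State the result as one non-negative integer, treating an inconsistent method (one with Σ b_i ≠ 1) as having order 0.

b = (-3/8, 11/8)
c = (0, 7/8)
Σ b_i: (-3/8)·1 + 11/8·1 = 1 ✓
b·c: 11/8·7/8 = 77/64 ≠ 1/2 ⇒ order 1.

1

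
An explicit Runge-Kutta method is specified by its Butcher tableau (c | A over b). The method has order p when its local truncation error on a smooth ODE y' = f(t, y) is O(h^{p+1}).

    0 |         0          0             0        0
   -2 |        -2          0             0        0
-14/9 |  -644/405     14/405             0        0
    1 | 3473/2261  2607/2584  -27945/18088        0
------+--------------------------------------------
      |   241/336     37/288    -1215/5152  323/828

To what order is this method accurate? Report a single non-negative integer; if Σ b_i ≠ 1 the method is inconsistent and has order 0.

b = (241/336, 37/288, -1215/5152, 323/828)
c = (0, -2, -14/9, 1)
Ac = (0, 0, -28/405, 249/646)
Σ b_i: 241/336·1 + 37/288·1 + (-1215/5152)·1 + 323/828·1 = 1 ✓
b·c: 37/288·(-2) + (-1215/5152)·(-14/9) + 323/828·1 = 1/2 ✓
b·c²: 37/288·4 + (-1215/5152)·196/81 + 323/828·1 = 1/3 ✓
b·Ac: (-1215/5152)·(-28/405) + 323/828·249/646 = 1/6 ✓
b·c³: 37/288·(-8) + (-1215/5152)·(-2744/729) + 323/828·1 = 1/4 ✓
b·(c∘Ac): (-1215/5152)·392/3645 + 323/828·249/646 = 1/8 ✓
b·Ac²: (-1215/5152)·56/405 + 323/828·96/323 = 1/12 ✓
b·A²c: 323/828·69/646 = 1/24 ✓; 4 stages ⇒ order 4.

4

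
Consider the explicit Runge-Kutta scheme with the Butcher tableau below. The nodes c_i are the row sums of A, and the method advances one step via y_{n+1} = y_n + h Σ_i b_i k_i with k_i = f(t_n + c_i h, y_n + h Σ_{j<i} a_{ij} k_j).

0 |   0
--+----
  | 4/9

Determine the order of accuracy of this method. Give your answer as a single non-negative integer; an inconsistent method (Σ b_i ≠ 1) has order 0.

0

b = (4/9)
c = (0)
Σ b_i: 4/9·1 = 4/9 ≠ 1 ⇒ order 0.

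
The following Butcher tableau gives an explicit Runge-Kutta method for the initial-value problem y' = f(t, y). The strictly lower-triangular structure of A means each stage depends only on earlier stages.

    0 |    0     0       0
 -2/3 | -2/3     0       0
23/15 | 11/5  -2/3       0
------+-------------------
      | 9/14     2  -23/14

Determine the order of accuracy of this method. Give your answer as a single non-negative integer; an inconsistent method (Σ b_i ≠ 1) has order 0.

1

b = (9/14, 2, -23/14)
c = (0, -2/3, 23/15)
Ac = (0, 0, 4/9)
Σ b_i: 9/14·1 + 2·1 + (-23/14)·1 = 1 ✓
b·c: 2·(-2/3) + (-23/14)·23/15 = -809/210 ≠ 1/2 ⇒ order 1.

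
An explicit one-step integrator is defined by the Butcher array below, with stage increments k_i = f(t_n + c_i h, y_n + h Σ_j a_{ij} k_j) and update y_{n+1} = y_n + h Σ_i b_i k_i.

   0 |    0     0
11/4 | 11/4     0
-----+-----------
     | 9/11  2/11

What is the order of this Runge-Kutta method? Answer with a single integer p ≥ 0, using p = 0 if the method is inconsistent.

2

b = (9/11, 2/11)
c = (0, 11/4)
Σ b_i: 9/11·1 + 2/11·1 = 1 ✓
b·c: 2/11·11/4 = 1/2 ✓; 2 stages ⇒ order 2.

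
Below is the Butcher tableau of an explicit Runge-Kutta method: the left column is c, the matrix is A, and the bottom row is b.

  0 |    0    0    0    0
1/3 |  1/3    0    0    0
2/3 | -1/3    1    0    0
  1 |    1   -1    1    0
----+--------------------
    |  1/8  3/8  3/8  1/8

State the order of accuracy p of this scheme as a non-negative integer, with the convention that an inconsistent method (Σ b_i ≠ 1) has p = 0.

4

b = (1/8, 3/8, 3/8, 1/8)
c = (0, 1/3, 2/3, 1)
Ac = (0, 0, 1/3, 1/3)
Σ b_i: 1/8·1 + 3/8·1 + 3/8·1 + 1/8·1 = 1 ✓
b·c: 3/8·1/3 + 3/8·2/3 + 1/8·1 = 1/2 ✓
b·c²: 3/8·1/9 + 3/8·4/9 + 1/8·1 = 1/3 ✓
b·Ac: 3/8·1/3 + 1/8·1/3 = 1/6 ✓
b·c³: 3/8·1/27 + 3/8·8/27 + 1/8·1 = 1/4 ✓
b·(c∘Ac): 3/8·2/9 + 1/8·1/3 = 1/8 ✓
b·Ac²: 3/8·1/9 + 1/8·1/3 = 1/12 ✓
b·A²c: 1/8·1/3 = 1/24 ✓; 4 stages ⇒ order 4.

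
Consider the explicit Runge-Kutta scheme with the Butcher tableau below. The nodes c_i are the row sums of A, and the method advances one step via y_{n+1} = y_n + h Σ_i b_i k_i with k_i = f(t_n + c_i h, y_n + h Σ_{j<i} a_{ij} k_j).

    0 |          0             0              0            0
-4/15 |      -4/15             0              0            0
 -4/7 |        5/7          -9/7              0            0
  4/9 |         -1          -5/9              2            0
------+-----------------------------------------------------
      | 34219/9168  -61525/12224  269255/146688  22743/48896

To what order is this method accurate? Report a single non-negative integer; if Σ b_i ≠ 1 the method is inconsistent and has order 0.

3

b = (34219/9168, -61525/12224, 269255/146688, 22743/48896)
c = (0, -4/15, -4/7, 4/9)
Ac = (0, 0, 12/35, -188/189)
Σ b_i: 34219/9168·1 + (-61525/12224)·1 + 269255/146688·1 + 22743/48896·1 = 1 ✓
b·c: (-61525/12224)·(-4/15) + 269255/146688·(-4/7) + 22743/48896·4/9 = 1/2 ✓
b·c²: (-61525/12224)·16/225 + 269255/146688·16/49 + 22743/48896·16/81 = 1/3 ✓
b·Ac: 269255/146688·12/35 + 22743/48896·(-188/189) = 1/6 ✓
b·c³: (-61525/12224)·(-64/3375) + 269255/146688·(-64/343) + 22743/48896·64/729 = -15952/77355 ≠ 1/4 ⇒ order 3.
b·(c∘Ac): 269255/146688·(-48/245) + 22743/48896·(-752/1701) = -2915/5157 ≠ 1/8
b·Ac²: 269255/146688·(-16/175) + 22743/48896·12176/19845 = 7073/60165 ≠ 1/12
b·A²c: 22743/48896·24/35 = 9747/30560 ≠ 1/24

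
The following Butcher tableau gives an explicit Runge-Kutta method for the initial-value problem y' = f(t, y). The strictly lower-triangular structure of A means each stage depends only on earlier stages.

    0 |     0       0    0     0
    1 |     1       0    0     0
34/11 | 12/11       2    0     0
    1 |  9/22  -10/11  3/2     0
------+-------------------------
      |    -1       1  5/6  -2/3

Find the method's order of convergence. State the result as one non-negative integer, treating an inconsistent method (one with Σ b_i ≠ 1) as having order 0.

0

b = (-1, 1, 5/6, -2/3)
c = (0, 1, 34/11, 1)
Ac = (0, 0, 2, 41/11)
Σ b_i: (-1)·1 + 1·1 + 5/6·1 + (-2/3)·1 = 1/6 ≠ 1 ⇒ order 0.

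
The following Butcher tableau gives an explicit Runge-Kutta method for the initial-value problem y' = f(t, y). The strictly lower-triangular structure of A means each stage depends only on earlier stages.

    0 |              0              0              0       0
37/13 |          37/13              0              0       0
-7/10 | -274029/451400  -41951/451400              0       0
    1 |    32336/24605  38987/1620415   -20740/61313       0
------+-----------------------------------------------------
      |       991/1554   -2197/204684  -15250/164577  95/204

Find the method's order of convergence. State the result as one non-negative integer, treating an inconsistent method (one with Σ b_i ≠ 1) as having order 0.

4

b = (991/1554, -2197/204684, -15250/164577, 95/204)
c = (0, 37/13, -7/10, 1)
Ac = (0, 0, -3227/12200, 29/95)
Σ b_i: 991/1554·1 + (-2197/204684)·1 + (-15250/164577)·1 + 95/204·1 = 1 ✓
b·c: (-2197/204684)·37/13 + (-15250/164577)·(-7/10) + 95/204·1 = 1/2 ✓
b·c²: (-2197/204684)·1369/169 + (-15250/164577)·49/100 + 95/204·1 = 1/3 ✓
b·Ac: (-15250/164577)·(-3227/12200) + 95/204·29/95 = 1/6 ✓
b·c³: (-2197/204684)·50653/2197 + (-15250/164577)·(-343/1000) + 95/204·1 = 1/4 ✓
b·(c∘Ac): (-15250/164577)·22589/122000 + 95/204·29/95 = 1/8 ✓
b·Ac²: (-15250/164577)·(-119399/158600) + 95/204·36/1235 = 1/12 ✓
b·A²c: 95/204·17/190 = 1/24 ✓; 4 stages ⇒ order 4.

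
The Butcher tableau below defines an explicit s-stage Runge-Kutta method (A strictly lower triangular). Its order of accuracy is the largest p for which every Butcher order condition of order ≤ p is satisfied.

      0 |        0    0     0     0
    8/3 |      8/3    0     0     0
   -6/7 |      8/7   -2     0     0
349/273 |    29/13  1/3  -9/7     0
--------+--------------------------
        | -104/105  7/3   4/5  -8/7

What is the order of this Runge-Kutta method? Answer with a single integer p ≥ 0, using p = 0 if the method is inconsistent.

b = (-104/105, 7/3, 4/5, -8/7)
c = (0, 8/3, -6/7, 349/273)
Ac = (0, 0, -16/3, 878/441)
Σ b_i: (-104/105)·1 + 7/3·1 + 4/5·1 + (-8/7)·1 = 1 ✓
b·c: 7/3·8/3 + 4/5·(-6/7) + (-8/7)·349/273 = 116824/28665 ≠ 1/2 ⇒ order 1.

1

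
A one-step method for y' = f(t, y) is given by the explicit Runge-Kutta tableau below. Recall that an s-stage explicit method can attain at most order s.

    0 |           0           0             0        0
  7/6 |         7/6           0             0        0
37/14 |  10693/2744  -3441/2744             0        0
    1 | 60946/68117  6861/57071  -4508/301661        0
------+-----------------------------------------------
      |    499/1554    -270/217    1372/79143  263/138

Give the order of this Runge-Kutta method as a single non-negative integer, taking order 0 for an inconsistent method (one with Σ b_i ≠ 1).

b = (499/1554, -270/217, 1372/79143, 263/138)
c = (0, 7/6, 37/14, 1)
Ac = (0, 0, -1147/784, 53/526)
Σ b_i: 499/1554·1 + (-270/217)·1 + 1372/79143·1 + 263/138·1 = 1 ✓
b·c: (-270/217)·7/6 + 1372/79143·37/14 + 263/138·1 = 1/2 ✓
b·c²: (-270/217)·49/36 + 1372/79143·1369/196 + 263/138·1 = 1/3 ✓
b·Ac: 1372/79143·(-1147/784) + 263/138·53/526 = 1/6 ✓
b·c³: (-270/217)·343/216 + 1372/79143·50653/2744 + 263/138·1 = 1/4 ✓
b·(c∘Ac): 1372/79143·(-42439/10976) + 263/138·53/526 = 1/8 ✓
b·Ac²: 1372/79143·(-1147/672) + 263/138·187/3156 = 1/12 ✓
b·A²c: 263/138·23/1052 = 1/24 ✓; 4 stages ⇒ order 4.

4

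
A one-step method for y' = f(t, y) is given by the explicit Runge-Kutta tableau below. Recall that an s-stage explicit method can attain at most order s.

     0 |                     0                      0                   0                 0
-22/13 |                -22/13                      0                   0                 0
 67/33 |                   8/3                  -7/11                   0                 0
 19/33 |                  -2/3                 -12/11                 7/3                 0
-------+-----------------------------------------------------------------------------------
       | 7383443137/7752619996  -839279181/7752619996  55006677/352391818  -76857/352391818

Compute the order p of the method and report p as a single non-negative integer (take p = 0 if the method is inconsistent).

3

b = (7383443137/7752619996, -839279181/7752619996, 55006677/352391818, -76857/352391818)
c = (0, -22/13, 67/33, 19/33)
Ac = (0, 0, 14/13, 8473/1287)
Σ b_i: 7383443137/7752619996·1 + (-839279181/7752619996)·1 + 55006677/352391818·1 + (-76857/352391818)·1 = 1 ✓
b·c: (-839279181/7752619996)·(-22/13) + 55006677/352391818·67/33 + (-76857/352391818)·19/33 = 1/2 ✓
b·c²: (-839279181/7752619996)·484/169 + 55006677/352391818·4489/1089 + (-76857/352391818)·361/1089 = 1/3 ✓
b·Ac: 55006677/352391818·14/13 + (-76857/352391818)·8473/1287 = 1/6 ✓
b·c³: (-839279181/7752619996)·(-10648/2197) + 55006677/352391818·300763/35937 + (-76857/352391818)·6859/35937 = 4567326526996/2494405483713 ≠ 1/4 ⇒ order 3.
b·(c∘Ac): 55006677/352391818·938/429 + (-76857/352391818)·160987/42471 = 154413850355/453528269766 ≠ 1/8
b·Ac²: 55006677/352391818·(-308/169) + (-76857/352391818)·3585511/552123 = -129662634631/453528269766 ≠ 1/12
b·A²c: (-76857/352391818)·98/39 = -1255331/2290546817 ≠ 1/24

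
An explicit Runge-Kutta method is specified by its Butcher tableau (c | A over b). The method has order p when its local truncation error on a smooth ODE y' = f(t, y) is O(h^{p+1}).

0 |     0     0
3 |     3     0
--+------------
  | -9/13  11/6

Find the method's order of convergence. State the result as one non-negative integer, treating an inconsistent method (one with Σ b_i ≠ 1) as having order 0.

0

b = (-9/13, 11/6)
c = (0, 3)
Σ b_i: (-9/13)·1 + 11/6·1 = 89/78 ≠ 1 ⇒ order 0.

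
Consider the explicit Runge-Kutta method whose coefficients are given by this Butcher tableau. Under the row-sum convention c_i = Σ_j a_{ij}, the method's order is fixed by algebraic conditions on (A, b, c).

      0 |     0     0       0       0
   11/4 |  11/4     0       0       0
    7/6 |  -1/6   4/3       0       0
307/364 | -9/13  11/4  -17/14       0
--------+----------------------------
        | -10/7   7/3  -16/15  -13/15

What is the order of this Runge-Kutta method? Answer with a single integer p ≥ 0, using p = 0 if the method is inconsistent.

b = (-10/7, 7/3, -16/15, -13/15)
c = (0, 11/4, 7/6, 307/364)
Ac = (0, 0, 11/3, 295/48)
Σ b_i: (-10/7)·1 + 7/3·1 + (-16/15)·1 + (-13/15)·1 = -36/35 ≠ 1 ⇒ order 0.

0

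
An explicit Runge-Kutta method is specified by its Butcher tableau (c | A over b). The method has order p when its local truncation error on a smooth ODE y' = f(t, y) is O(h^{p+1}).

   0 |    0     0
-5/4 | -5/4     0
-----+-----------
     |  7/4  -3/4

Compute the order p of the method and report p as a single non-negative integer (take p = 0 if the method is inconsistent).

b = (7/4, -3/4)
c = (0, -5/4)
Σ b_i: 7/4·1 + (-3/4)·1 = 1 ✓
b·c: (-3/4)·(-5/4) = 15/16 ≠ 1/2 ⇒ order 1.

1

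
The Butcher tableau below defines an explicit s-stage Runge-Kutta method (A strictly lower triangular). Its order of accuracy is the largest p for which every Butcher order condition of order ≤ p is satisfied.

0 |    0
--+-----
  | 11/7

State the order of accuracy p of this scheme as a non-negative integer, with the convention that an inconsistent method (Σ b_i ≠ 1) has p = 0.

0

b = (11/7)
c = (0)
Σ b_i: 11/7·1 = 11/7 ≠ 1 ⇒ order 0.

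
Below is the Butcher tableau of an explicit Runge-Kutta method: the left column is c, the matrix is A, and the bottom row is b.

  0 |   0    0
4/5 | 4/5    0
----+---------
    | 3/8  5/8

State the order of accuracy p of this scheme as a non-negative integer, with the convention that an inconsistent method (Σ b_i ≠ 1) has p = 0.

2

b = (3/8, 5/8)
c = (0, 4/5)
Σ b_i: 3/8·1 + 5/8·1 = 1 ✓
b·c: 5/8·4/5 = 1/2 ✓; 2 stages ⇒ order 2.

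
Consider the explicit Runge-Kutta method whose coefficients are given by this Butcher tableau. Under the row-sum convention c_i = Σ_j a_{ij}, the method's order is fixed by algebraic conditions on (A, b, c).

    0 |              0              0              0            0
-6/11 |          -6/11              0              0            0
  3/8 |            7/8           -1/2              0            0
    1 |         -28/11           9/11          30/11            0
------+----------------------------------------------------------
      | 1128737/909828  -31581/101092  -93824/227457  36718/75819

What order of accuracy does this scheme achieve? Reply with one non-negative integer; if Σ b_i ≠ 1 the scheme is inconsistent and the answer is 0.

3

b = (1128737/909828, -31581/101092, -93824/227457, 36718/75819)
c = (0, -6/11, 3/8, 1)
Ac = (0, 0, 3/11, 279/484)
Σ b_i: 1128737/909828·1 + (-31581/101092)·1 + (-93824/227457)·1 + 36718/75819·1 = 1 ✓
b·c: (-31581/101092)·(-6/11) + (-93824/227457)·3/8 + 36718/75819·1 = 1/2 ✓
b·c²: (-31581/101092)·36/121 + (-93824/227457)·9/64 + 36718/75819·1 = 1/3 ✓
b·Ac: (-93824/227457)·3/11 + 36718/75819·279/484 = 1/6 ✓
b·c³: (-31581/101092)·(-216/1331) + (-93824/227457)·27/512 + 36718/75819·1 = 1712153/3336036 ≠ 1/4 ⇒ order 3.
b·(c∘Ac): (-93824/227457)·9/88 + 36718/75819·279/484 = 131761/556006 ≠ 1/8
b·Ac²: (-93824/227457)·(-18/121) + 36718/75819·26703/42592 = 1623467/4448048 ≠ 1/12
b·A²c: 36718/75819·90/121 = 100140/278003 ≠ 1/24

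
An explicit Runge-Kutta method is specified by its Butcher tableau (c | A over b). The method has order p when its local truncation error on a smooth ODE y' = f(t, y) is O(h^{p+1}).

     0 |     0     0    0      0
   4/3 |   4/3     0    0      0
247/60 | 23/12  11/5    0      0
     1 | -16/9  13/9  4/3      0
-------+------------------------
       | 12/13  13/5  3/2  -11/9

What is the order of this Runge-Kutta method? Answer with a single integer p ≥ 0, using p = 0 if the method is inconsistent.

b = (12/13, 13/5, 3/2, -11/9)
c = (0, 4/3, 247/60, 1)
Ac = (0, 0, 44/15, 1001/135)
Σ b_i: 12/13·1 + 13/5·1 + 3/2·1 + (-11/9)·1 = 4447/1170 ≠ 1 ⇒ order 0.

0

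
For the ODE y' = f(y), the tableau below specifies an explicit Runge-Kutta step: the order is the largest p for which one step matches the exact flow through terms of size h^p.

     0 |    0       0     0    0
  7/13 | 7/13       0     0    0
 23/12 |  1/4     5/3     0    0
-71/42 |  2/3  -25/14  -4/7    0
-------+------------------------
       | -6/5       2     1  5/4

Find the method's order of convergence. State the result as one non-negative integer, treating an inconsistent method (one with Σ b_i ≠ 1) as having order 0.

b = (-6/5, 2, 1, 5/4)
c = (0, 7/13, 23/12, -71/42)
Ac = (0, 0, 35/39, -1123/546)
Σ b_i: (-6/5)·1 + 2·1 + 1·1 + 5/4·1 = 61/20 ≠ 1 ⇒ order 0.

0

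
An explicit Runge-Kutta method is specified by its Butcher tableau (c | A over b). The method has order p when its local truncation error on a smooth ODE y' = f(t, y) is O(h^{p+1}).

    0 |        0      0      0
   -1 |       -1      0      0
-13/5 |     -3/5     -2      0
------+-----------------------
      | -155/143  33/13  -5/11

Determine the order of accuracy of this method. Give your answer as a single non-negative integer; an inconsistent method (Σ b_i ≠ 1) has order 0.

b = (-155/143, 33/13, -5/11)
c = (0, -1, -13/5)
Ac = (0, 0, 2)
Σ b_i: (-155/143)·1 + 33/13·1 + (-5/11)·1 = 1 ✓
b·c: 33/13·(-1) + (-5/11)·(-13/5) = -194/143 ≠ 1/2 ⇒ order 1.

1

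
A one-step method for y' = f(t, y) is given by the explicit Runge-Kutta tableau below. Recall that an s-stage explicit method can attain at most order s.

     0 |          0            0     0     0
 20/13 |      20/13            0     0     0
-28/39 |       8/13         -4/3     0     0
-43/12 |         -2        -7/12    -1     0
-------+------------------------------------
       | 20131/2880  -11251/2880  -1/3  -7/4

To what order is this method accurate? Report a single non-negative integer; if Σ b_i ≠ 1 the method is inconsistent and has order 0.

b = (20131/2880, -11251/2880, -1/3, -7/4)
c = (0, 20/13, -28/39, -43/12)
Ac = (0, 0, -80/39, -7/39)
Σ b_i: 20131/2880·1 + (-11251/2880)·1 + (-1/3)·1 + (-7/4)·1 = 1 ✓
b·c: (-11251/2880)·20/13 + (-1/3)·(-28/39) + (-7/4)·(-43/12) = 1/2 ✓
b·c²: (-11251/2880)·400/169 + (-1/3)·784/1521 + (-7/4)·1849/144 = -9312517/292032 ≠ 1/3 ⇒ order 2.
b·Ac: (-1/3)·(-80/39) + (-7/4)·(-7/39) = 467/468 ≠ 1/6

2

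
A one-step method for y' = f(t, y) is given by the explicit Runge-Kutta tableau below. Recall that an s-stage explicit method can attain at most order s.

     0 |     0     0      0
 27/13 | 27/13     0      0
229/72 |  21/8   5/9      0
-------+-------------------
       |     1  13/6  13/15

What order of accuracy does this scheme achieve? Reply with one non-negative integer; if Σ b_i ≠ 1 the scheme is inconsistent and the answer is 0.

0

b = (1, 13/6, 13/15)
c = (0, 27/13, 229/72)
Ac = (0, 0, 15/13)
Σ b_i: 1·1 + 13/6·1 + 13/15·1 = 121/30 ≠ 1 ⇒ order 0.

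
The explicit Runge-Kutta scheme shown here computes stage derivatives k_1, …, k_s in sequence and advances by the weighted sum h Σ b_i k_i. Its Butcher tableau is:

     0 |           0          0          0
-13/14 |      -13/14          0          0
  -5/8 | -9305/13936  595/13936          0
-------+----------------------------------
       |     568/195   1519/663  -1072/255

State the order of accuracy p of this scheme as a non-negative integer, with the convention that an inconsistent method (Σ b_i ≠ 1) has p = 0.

b = (568/195, 1519/663, -1072/255)
c = (0, -13/14, -5/8)
Ac = (0, 0, -85/2144)
Σ b_i: 568/195·1 + 1519/663·1 + (-1072/255)·1 = 1 ✓
b·c: 1519/663·(-13/14) + (-1072/255)·(-5/8) = 1/2 ✓
b·c²: 1519/663·169/196 + (-1072/255)·25/64 = 1/3 ✓
b·Ac: (-1072/255)·(-85/2144) = 1/6 ✓; 3 stages ⇒ order 3.

3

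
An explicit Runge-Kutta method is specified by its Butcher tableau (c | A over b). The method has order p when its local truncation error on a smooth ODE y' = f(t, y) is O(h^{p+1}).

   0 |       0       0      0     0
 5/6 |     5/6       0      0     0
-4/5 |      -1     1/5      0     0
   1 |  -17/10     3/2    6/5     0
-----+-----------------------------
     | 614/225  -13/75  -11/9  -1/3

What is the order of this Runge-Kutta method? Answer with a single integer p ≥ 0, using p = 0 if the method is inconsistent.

2

b = (614/225, -13/75, -11/9, -1/3)
c = (0, 5/6, -4/5, 1)
Ac = (0, 0, 1/6, 29/100)
Σ b_i: 614/225·1 + (-13/75)·1 + (-11/9)·1 + (-1/3)·1 = 1 ✓
b·c: (-13/75)·5/6 + (-11/9)·(-4/5) + (-1/3)·1 = 1/2 ✓
b·c²: (-13/75)·25/36 + (-11/9)·16/25 + (-1/3)·1 = -3337/2700 ≠ 1/3 ⇒ order 2.
b·Ac: (-11/9)·1/6 + (-1/3)·29/100 = -811/2700 ≠ 1/6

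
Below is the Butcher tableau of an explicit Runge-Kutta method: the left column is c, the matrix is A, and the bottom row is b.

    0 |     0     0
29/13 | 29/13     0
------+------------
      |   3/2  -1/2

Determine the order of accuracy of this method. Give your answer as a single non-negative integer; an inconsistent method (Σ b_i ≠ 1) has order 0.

1

b = (3/2, -1/2)
c = (0, 29/13)
Σ b_i: 3/2·1 + (-1/2)·1 = 1 ✓
b·c: (-1/2)·29/13 = -29/26 ≠ 1/2 ⇒ order 1.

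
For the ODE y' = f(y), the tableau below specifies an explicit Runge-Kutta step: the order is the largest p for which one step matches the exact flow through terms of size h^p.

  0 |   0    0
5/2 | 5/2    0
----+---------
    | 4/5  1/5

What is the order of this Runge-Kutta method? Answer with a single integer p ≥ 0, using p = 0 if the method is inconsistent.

2

b = (4/5, 1/5)
c = (0, 5/2)
Σ b_i: 4/5·1 + 1/5·1 = 1 ✓
b·c: 1/5·5/2 = 1/2 ✓; 2 stages ⇒ order 2.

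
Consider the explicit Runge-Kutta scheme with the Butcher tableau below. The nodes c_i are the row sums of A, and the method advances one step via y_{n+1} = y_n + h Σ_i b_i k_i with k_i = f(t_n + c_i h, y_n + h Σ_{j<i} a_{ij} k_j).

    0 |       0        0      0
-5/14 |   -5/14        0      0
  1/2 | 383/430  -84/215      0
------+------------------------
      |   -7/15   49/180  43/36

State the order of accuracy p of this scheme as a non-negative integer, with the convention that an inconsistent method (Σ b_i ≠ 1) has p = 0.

3

b = (-7/15, 49/180, 43/36)
c = (0, -5/14, 1/2)
Ac = (0, 0, 6/43)
Σ b_i: (-7/15)·1 + 49/180·1 + 43/36·1 = 1 ✓
b·c: 49/180·(-5/14) + 43/36·1/2 = 1/2 ✓
b·c²: 49/180·25/196 + 43/36·1/4 = 1/3 ✓
b·Ac: 43/36·6/43 = 1/6 ✓; 3 stages ⇒ order 3.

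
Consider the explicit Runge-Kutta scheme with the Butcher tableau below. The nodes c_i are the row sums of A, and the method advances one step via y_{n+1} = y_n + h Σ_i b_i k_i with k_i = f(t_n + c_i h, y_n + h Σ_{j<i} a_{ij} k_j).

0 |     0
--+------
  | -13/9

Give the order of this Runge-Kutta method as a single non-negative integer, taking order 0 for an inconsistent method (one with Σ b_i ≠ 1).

0

b = (-13/9)
c = (0)
Σ b_i: (-13/9)·1 = -13/9 ≠ 1 ⇒ order 0.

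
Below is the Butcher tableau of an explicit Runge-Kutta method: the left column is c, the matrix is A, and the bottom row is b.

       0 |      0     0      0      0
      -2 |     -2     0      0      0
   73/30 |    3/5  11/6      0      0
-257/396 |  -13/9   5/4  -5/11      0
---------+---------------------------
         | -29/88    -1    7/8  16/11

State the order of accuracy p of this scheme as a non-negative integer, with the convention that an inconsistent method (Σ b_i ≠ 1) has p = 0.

b = (-29/88, -1, 7/8, 16/11)
c = (0, -2, 73/30, -257/396)
Ac = (0, 0, -11/3, -119/33)
Σ b_i: (-29/88)·1 + (-1)·1 + 7/8·1 + 16/11·1 = 1 ✓
b·c: (-1)·(-2) + 7/8·73/30 + 16/11·(-257/396) = 277493/87120 ≠ 1/2 ⇒ order 1.

1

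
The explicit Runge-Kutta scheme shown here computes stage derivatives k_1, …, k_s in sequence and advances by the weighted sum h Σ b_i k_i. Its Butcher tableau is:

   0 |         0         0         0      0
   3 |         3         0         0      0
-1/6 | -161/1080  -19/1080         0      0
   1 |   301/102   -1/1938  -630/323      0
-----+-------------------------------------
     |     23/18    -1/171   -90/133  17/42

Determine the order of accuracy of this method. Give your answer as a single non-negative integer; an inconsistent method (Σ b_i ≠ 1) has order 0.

b = (23/18, -1/171, -90/133, 17/42)
c = (0, 3, -1/6, 1)
Ac = (0, 0, -19/360, 11/34)
Σ b_i: 23/18·1 + (-1/171)·1 + (-90/133)·1 + 17/42·1 = 1 ✓
b·c: (-1/171)·3 + (-90/133)·(-1/6) + 17/42·1 = 1/2 ✓
b·c²: (-1/171)·9 + (-90/133)·1/36 + 17/42·1 = 1/3 ✓
b·Ac: (-90/133)·(-19/360) + 17/42·11/34 = 1/6 ✓
b·c³: (-1/171)·27 + (-90/133)·(-1/216) + 17/42·1 = 1/4 ✓
b·(c∘Ac): (-90/133)·19/2160 + 17/42·11/34 = 1/8 ✓
b·Ac²: (-90/133)·(-19/120) + 17/42·(-1/17) = 1/12 ✓
b·A²c: 17/42·7/68 = 1/24 ✓; 4 stages ⇒ order 4.

4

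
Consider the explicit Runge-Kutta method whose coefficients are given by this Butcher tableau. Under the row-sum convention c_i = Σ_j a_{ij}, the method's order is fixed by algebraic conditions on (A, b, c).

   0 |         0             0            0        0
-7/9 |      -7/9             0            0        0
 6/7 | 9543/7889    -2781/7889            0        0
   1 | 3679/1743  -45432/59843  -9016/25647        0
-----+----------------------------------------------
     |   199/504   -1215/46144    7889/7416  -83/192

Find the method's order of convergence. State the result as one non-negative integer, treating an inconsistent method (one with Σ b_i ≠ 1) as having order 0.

b = (199/504, -1215/46144, 7889/7416, -83/192)
c = (0, -7/9, 6/7, 1)
Ac = (0, 0, 309/1127, 24/83)
Σ b_i: 199/504·1 + (-1215/46144)·1 + 7889/7416·1 + (-83/192)·1 = 1 ✓
b·c: (-1215/46144)·(-7/9) + 7889/7416·6/7 + (-83/192)·1 = 1/2 ✓
b·c²: (-1215/46144)·49/81 + 7889/7416·36/49 + (-83/192)·1 = 1/3 ✓
b·Ac: 7889/7416·309/1127 + (-83/192)·24/83 = 1/6 ✓
b·c³: (-1215/46144)·(-343/729) + 7889/7416·216/343 + (-83/192)·1 = 1/4 ✓
b·(c∘Ac): 7889/7416·1854/7889 + (-83/192)·24/83 = 1/8 ✓
b·Ac²: 7889/7416·(-103/483) + (-83/192)·(-536/747) = 1/12 ✓
b·A²c: (-83/192)·(-8/83) = 1/24 ✓; 4 stages ⇒ order 4.

4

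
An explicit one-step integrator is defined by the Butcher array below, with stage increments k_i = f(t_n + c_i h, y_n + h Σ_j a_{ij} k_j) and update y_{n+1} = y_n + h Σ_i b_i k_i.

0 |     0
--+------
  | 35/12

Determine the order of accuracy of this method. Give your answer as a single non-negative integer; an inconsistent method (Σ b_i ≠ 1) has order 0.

0

b = (35/12)
c = (0)
Σ b_i: 35/12·1 = 35/12 ≠ 1 ⇒ order 0.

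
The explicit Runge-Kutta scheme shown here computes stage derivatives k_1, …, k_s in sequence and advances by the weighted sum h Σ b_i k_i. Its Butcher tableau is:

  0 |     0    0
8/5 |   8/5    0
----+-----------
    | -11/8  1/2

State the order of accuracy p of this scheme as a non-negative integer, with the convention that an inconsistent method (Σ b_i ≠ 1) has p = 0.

b = (-11/8, 1/2)
c = (0, 8/5)
Σ b_i: (-11/8)·1 + 1/2·1 = -7/8 ≠ 1 ⇒ order 0.

0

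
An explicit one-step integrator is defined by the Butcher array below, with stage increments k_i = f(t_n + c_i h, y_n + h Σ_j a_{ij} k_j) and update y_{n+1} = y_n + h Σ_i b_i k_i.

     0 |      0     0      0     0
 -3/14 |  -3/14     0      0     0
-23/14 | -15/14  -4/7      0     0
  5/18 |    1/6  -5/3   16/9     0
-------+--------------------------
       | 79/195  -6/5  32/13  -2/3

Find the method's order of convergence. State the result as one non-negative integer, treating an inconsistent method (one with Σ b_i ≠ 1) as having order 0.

b = (79/195, -6/5, 32/13, -2/3)
c = (0, -3/14, -23/14, 5/18)
Ac = (0, 0, 6/49, -323/126)
Σ b_i: 79/195·1 + (-6/5)·1 + 32/13·1 + (-2/3)·1 = 1 ✓
b·c: (-6/5)·(-3/14) + 32/13·(-23/14) + (-2/3)·5/18 = -48796/12285 ≠ 1/2 ⇒ order 1.

1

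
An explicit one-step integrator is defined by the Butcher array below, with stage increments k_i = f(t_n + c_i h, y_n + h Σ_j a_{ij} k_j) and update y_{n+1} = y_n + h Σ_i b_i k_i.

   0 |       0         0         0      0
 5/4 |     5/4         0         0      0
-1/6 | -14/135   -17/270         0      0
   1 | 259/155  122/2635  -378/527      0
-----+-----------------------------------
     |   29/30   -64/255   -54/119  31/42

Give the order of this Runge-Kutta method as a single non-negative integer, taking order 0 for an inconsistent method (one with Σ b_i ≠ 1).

b = (29/30, -64/255, -54/119, 31/42)
c = (0, 5/4, -1/6, 1)
Ac = (0, 0, -17/216, 11/62)
Σ b_i: 29/30·1 + (-64/255)·1 + (-54/119)·1 + 31/42·1 = 1 ✓
b·c: (-64/255)·5/4 + (-54/119)·(-1/6) + 31/42·1 = 1/2 ✓
b·c²: (-64/255)·25/16 + (-54/119)·1/36 + 31/42·1 = 1/3 ✓
b·Ac: (-54/119)·(-17/216) + 31/42·11/62 = 1/6 ✓
b·c³: (-64/255)·125/64 + (-54/119)·(-1/216) + 31/42·1 = 1/4 ✓
b·(c∘Ac): (-54/119)·17/1296 + 31/42·11/62 = 1/8 ✓
b·Ac²: (-54/119)·(-85/864) + 31/42·13/248 = 1/12 ✓
b·A²c: 31/42·7/124 = 1/24 ✓; 4 stages ⇒ order 4.

4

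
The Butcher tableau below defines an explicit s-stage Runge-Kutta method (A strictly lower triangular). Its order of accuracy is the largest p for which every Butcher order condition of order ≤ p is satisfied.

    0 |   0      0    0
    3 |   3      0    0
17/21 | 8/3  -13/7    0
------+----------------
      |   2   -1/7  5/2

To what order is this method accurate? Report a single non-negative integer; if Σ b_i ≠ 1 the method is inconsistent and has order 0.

0

b = (2, -1/7, 5/2)
c = (0, 3, 17/21)
Ac = (0, 0, -39/7)
Σ b_i: 2·1 + (-1/7)·1 + 5/2·1 = 61/14 ≠ 1 ⇒ order 0.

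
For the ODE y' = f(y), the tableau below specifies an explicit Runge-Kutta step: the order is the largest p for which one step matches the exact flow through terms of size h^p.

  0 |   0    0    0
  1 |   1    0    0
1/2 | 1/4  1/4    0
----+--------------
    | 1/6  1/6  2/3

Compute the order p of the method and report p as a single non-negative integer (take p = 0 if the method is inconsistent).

3

b = (1/6, 1/6, 2/3)
c = (0, 1, 1/2)
Ac = (0, 0, 1/4)
Σ b_i: 1/6·1 + 1/6·1 + 2/3·1 = 1 ✓
b·c: 1/6·1 + 2/3·1/2 = 1/2 ✓
b·c²: 1/6·1 + 2/3·1/4 = 1/3 ✓
b·Ac: 2/3·1/4 = 1/6 ✓; 3 stages ⇒ order 3.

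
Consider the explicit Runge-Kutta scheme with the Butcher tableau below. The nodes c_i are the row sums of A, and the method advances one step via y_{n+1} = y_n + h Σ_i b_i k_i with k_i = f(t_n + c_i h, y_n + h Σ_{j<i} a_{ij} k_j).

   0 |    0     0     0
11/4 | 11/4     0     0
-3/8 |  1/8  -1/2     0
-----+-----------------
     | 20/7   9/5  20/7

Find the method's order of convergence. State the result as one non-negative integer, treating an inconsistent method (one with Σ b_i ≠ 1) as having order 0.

0

b = (20/7, 9/5, 20/7)
c = (0, 11/4, -3/8)
Ac = (0, 0, -11/8)
Σ b_i: 20/7·1 + 9/5·1 + 20/7·1 = 263/35 ≠ 1 ⇒ order 0.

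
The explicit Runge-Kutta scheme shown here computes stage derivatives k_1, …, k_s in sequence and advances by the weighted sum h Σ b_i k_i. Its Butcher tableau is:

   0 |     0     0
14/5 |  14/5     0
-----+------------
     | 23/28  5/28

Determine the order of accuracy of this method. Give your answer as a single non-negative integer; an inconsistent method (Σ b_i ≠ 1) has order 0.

b = (23/28, 5/28)
c = (0, 14/5)
Σ b_i: 23/28·1 + 5/28·1 = 1 ✓
b·c: 5/28·14/5 = 1/2 ✓; 2 stages ⇒ order 2.

2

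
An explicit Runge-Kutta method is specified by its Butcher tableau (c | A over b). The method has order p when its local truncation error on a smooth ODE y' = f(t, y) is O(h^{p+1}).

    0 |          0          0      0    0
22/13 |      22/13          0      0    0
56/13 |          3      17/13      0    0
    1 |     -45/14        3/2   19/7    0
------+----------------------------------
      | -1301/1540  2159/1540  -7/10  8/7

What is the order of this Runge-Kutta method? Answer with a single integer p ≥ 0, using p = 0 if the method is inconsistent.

2

b = (-1301/1540, 2159/1540, -7/10, 8/7)
c = (0, 22/13, 56/13, 1)
Ac = (0, 0, 374/169, 185/13)
Σ b_i: (-1301/1540)·1 + 2159/1540·1 + (-7/10)·1 + 8/7·1 = 1 ✓
b·c: 2159/1540·22/13 + (-7/10)·56/13 + 8/7·1 = 1/2 ✓
b·c²: 2159/1540·484/169 + (-7/10)·3136/169 + 8/7·1 = -46323/5915 ≠ 1/3 ⇒ order 2.
b·Ac: (-7/10)·374/169 + 8/7·185/13 = 87037/5915 ≠ 1/6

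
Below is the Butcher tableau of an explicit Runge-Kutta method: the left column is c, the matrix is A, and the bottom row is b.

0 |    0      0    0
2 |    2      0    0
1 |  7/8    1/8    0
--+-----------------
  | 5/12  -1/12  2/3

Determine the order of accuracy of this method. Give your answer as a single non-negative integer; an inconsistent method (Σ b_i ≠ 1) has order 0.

3

b = (5/12, -1/12, 2/3)
c = (0, 2, 1)
Ac = (0, 0, 1/4)
Σ b_i: 5/12·1 + (-1/12)·1 + 2/3·1 = 1 ✓
b·c: (-1/12)·2 + 2/3·1 = 1/2 ✓
b·c²: (-1/12)·4 + 2/3·1 = 1/3 ✓
b·Ac: 2/3·1/4 = 1/6 ✓; 3 stages ⇒ order 3.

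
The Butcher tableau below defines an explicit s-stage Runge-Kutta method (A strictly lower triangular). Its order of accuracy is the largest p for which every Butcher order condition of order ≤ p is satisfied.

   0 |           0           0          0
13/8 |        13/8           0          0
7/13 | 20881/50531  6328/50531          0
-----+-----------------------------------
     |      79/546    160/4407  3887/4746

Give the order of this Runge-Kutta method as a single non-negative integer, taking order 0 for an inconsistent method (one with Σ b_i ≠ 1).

3

b = (79/546, 160/4407, 3887/4746)
c = (0, 13/8, 7/13)
Ac = (0, 0, 791/3887)
Σ b_i: 79/546·1 + 160/4407·1 + 3887/4746·1 = 1 ✓
b·c: 160/4407·13/8 + 3887/4746·7/13 = 1/2 ✓
b·c²: 160/4407·169/64 + 3887/4746·49/169 = 1/3 ✓
b·Ac: 3887/4746·791/3887 = 1/6 ✓; 3 stages ⇒ order 3.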